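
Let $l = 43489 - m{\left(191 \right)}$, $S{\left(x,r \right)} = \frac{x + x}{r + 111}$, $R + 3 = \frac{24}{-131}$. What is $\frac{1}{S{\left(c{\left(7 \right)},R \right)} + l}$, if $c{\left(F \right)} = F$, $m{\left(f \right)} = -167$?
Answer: $\frac{7062}{308299589} \approx 2.2906 \cdot 10^{-5}$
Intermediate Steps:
$R = - \frac{417}{131}$ ($R = -3 + \frac{24}{-131} = -3 + 24 \left(- \frac{1}{131}\right) = -3 - \frac{24}{131} = - \frac{417}{131} \approx -3.1832$)
$S{\left(x,r \right)} = \frac{2 x}{111 + r}$
$l = 43656$ ($l = 43489 - -167 = 43489 + 167 = 43656$)
$\frac{1}{S{\left(c{\left(7 \right)},R \right)} + l} = \frac{1}{2 \cdot 7 \frac{1}{111 - \frac{417}{131}} + 43656} = \frac{1}{2 \cdot 7 \frac{1}{\frac{14124}{131}} + 43656} = \frac{1}{2 \cdot 7 \cdot \frac{131}{14124} + 43656} = \frac{1}{\frac{917}{7062} + 43656} = \frac{1}{\frac{308299589}{7062}} = \frac{7062}{308299589}$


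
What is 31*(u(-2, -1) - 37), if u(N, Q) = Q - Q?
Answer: -1147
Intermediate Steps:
u(N, Q) = 0
31*(u(-2, -1) - 37) = 31*(0 - 37) = 31*(-37) = -1147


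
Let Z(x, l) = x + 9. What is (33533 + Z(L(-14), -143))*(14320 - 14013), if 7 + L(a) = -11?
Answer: 10291868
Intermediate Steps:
L(a) = -18 (L(a) = -7 - 11 = -18)
Z(x, l) = 9 + x
(33533 + Z(L(-14), -143))*(14320 - 14013) = (33533 + (9 - 18))*(14320 - 14013) = (33533 - 9)*307 = 33524*307 = 10291868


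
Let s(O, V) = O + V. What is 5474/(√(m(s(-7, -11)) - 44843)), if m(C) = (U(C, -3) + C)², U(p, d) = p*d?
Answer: -782*I*√43547/6221 ≈ -26.232*I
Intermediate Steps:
U(p, d) = d*p
m(C) = 4*C² (m(C) = (-3*C + C)² = (-2*C)² = 4*C²)
5474/(√(m(s(-7, -11)) - 44843)) = 5474/(√(4*(-7 - 11)² - 44843)) = 5474/(√(4*(-18)² - 44843)) = 5474/(√(4*324 - 44843)) = 5474/(√(1296 - 44843)) = 5474/(√(-43547)) = 5474/((I*√43547)) = 5474*(-I*√43547/43547) = -782*I*√43547/6221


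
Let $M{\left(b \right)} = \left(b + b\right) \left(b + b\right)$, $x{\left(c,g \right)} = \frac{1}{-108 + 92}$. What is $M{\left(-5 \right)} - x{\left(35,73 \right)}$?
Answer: $\frac{1601}{16} \approx 100.06$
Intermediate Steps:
$x{\left(c,g \right)} = - \frac{1}{16}$ ($x{\left(c,g \right)} = \frac{1}{-16} = - \frac{1}{16}$)
$M{\left(b \right)} = 4 b^{2}$ ($M{\left(b \right)} = 2 b 2 b = 4 b^{2}$)
$M{\left(-5 \right)} - x{\left(35,73 \right)} = 4 \left(-5\right)^{2} - - \frac{1}{16} = 4 \cdot 25 + \frac{1}{16} = 100 + \frac{1}{16} = \frac{1601}{16}$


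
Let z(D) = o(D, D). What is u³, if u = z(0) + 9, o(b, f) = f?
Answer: 729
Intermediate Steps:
z(D) = D
u = 9 (u = 0 + 9 = 9)
u³ = 9³ = 729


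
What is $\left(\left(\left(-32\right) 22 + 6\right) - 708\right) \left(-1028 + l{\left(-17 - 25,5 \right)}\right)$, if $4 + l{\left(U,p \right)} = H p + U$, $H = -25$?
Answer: $1685794$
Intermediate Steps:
$l{\left(U,p \right)} = -4 + U - 25 p$ ($l{\left(U,p \right)} = -4 + \left(- 25 p + U\right) = -4 + \left(U - 25 p\right) = -4 + U - 25 p$)
$\left(\left(\left(-32\right) 22 + 6\right) - 708\right) \left(-1028 + l{\left(-17 - 25,5 \right)}\right) = \left(\left(\left(-32\right) 22 + 6\right) - 708\right) \left(-1028 - 171\right) = \left(\left(-704 + 6\right) - 708\right) \left(-1028 - 171\right) = \left(-698 - 708\right) \left(-1028 - 171\right) = - 1406 \left(-1028 - 171\right) = \left(-1406\right) \left(-1199\right) = 1685794$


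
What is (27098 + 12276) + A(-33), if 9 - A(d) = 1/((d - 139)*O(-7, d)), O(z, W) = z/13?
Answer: 47417119/1204 ≈ 39383.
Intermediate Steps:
O(z, W) = z/13 (O(z, W) = z*(1/13) = z/13)
A(d) = 9 + 13/(7*(-139 + d)) (A(d) = 9 - 1/((d - 139)*((1/13)*(-7))) = 9 - 1/((-139 + d)*(-7/13)) = 9 - (-13)/((-139 + d)*7) = 9 - (-13)/(7*(-139 + d)) = 9 + 13/(7*(-139 + d)))
(27098 + 12276) + A(-33) = (27098 + 12276) + (-8744 + 63*(-33))/(7*(-139 - 33)) = 39374 + (1/7)*(-8744 - 2079)/(-172) = 39374 + (1/7)*(-1/172)*(-10823) = 39374 + 10823/1204 = 47417119/1204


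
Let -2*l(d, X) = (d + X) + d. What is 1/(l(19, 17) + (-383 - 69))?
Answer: -2/959 ≈ -0.0020855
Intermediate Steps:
l(d, X) = -d - X/2 (l(d, X) = -((d + X) + d)/2 = -((X + d) + d)/2 = -(X + 2*d)/2 = -d - X/2)
1/(l(19, 17) + (-383 - 69)) = 1/((-1*19 - 1/2*17) + (-383 - 69)) = 1/((-19 - 17/2) - 452) = 1/(-55/2 - 452) = 1/(-959/2) = -2/959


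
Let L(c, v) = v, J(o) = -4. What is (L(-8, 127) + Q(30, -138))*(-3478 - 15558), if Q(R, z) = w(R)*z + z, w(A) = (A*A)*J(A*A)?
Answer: -9456875404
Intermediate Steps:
w(A) = -4*A**2 (w(A) = (A*A)*(-4) = A**2*(-4) = -4*A**2)
Q(R, z) = z - 4*z*R**2 (Q(R, z) = (-4*R**2)*z + z = -4*z*R**2 + z = z - 4*z*R**2)
(L(-8, 127) + Q(30, -138))*(-3478 - 15558) = (127 - 138*(1 - 4*30**2))*(-3478 - 15558) = (127 - 138*(1 - 4*900))*(-19036) = (127 - 138*(1 - 3600))*(-19036) = (127 - 138*(-3599))*(-19036) = (127 + 496662)*(-19036) = 496789*(-19036) = -9456875404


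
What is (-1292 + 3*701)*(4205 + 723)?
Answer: 3996608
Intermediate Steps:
(-1292 + 3*701)*(4205 + 723) = (-1292 + 2103)*4928 = 811*4928 = 3996608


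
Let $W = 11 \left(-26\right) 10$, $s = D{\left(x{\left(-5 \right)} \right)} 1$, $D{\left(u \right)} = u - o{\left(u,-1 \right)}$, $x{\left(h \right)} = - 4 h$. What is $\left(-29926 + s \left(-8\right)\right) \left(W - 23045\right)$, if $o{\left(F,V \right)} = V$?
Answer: $779585070$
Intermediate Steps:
$D{\left(u \right)} = 1 + u$ ($D{\left(u \right)} = u - -1 = u + 1 = 1 + u$)
$s = 21$ ($s = \left(1 - -20\right) 1 = \left(1 + 20\right) 1 = 21 \cdot 1 = 21$)
$W = -2860$ ($W = \left(-286\right) 10 = -2860$)
$\left(-29926 + s \left(-8\right)\right) \left(W - 23045\right) = \left(-29926 + 21 \left(-8\right)\right) \left(-2860 - 23045\right) = \left(-29926 - 168\right) \left(-25905\right) = \left(-30094\right) \left(-25905\right) = 779585070$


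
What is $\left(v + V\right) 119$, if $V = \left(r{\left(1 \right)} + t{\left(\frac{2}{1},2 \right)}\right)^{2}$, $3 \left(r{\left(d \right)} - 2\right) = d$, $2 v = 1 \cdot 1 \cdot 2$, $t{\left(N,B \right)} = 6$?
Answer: $\frac{75446}{9} \approx 8382.9$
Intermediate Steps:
$v = 1$ ($v = \frac{1 \cdot 1 \cdot 2}{2} = \frac{1 \cdot 2}{2} = \frac{1}{2} \cdot 2 = 1$)
$r{\left(d \right)} = 2 + \frac{d}{3}$
$V = \frac{625}{9}$ ($V = \left(\left(2 + \frac{1}{3} \cdot 1\right) + 6\right)^{2} = \left(\left(2 + \frac{1}{3}\right) + 6\right)^{2} = \left(\frac{7}{3} + 6\right)^{2} = \left(\frac{25}{3}\right)^{2} = \frac{625}{9} \approx 69.444$)
$\left(v + V\right) 119 = \left(1 + \frac{625}{9}\right) 119 = \frac{634}{9} \cdot 119 = \frac{75446}{9}$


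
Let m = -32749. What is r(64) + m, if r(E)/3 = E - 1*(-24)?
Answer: -32485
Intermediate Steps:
r(E) = 72 + 3*E (r(E) = 3*(E - 1*(-24)) = 3*(E + 24) = 3*(24 + E) = 72 + 3*E)
r(64) + m = (72 + 3*64) - 32749 = (72 + 192) - 32749 = 264 - 32749 = -32485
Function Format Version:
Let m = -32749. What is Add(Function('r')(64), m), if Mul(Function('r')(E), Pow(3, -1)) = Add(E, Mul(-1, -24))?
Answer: -32485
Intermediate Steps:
Function('r')(E) = Add(72, Mul(3, E)) (Function('r')(E) = Mul(3, Add(E, Mul(-1, -24))) = Mul(3, Add(E, 24)) = Mul(3, Add(24, E)) = Add(72, Mul(3, E)))
Add(Function('r')(64), m) = Add(Add(72, Mul(3, 64)), -32749) = Add(Add(72, 192), -32749) = Add(264, -32749) = -32485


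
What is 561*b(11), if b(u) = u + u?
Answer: 12342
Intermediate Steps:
b(u) = 2*u
561*b(11) = 561*(2*11) = 561*22 = 12342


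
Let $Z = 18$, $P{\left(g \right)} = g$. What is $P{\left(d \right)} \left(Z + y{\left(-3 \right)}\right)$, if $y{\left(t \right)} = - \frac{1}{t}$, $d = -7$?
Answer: $- \frac{385}{3} \approx -128.33$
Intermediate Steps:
$P{\left(d \right)} \left(Z + y{\left(-3 \right)}\right) = - 7 \left(18 - \frac{1}{-3}\right) = - 7 \left(18 - - \frac{1}{3}\right) = - 7 \left(18 + \frac{1}{3}\right) = \left(-7\right) \frac{55}{3} = - \frac{385}{3}$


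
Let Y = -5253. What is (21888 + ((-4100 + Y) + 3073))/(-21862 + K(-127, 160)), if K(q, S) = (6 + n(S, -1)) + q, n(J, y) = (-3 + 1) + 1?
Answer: -1951/2748 ≈ -0.70997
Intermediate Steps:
n(J, y) = -1 (n(J, y) = -2 + 1 = -1)
K(q, S) = 5 + q (K(q, S) = (6 - 1) + q = 5 + q)
(21888 + ((-4100 + Y) + 3073))/(-21862 + K(-127, 160)) = (21888 + ((-4100 - 5253) + 3073))/(-21862 + (5 - 127)) = (21888 + (-9353 + 3073))/(-21862 - 122) = (21888 - 6280)/(-21984) = 15608*(-1/21984) = -1951/2748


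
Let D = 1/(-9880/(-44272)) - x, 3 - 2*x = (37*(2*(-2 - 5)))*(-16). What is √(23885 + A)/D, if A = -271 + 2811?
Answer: 12350*√1057/10243043 ≈ 0.039199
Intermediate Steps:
A = 2540
x = -8285/2 (x = 3/2 - 37*(2*(-2 - 5))*(-16)/2 = 3/2 - 37*(2*(-7))*(-16)/2 = 3/2 - 37*(-14)*(-16)/2 = 3/2 - (-259)*(-16) = 3/2 - ½*8288 = 3/2 - 4144 = -8285/2 ≈ -4142.5)
D = 10243043/2470 (D = 1/(-9880/(-44272)) - 1*(-8285/2) = 1/(-9880*(-1/44272)) + 8285/2 = 1/(1235/5534) + 8285/2 = 5534/1235 + 8285/2 = 10243043/2470 ≈ 4147.0)
√(23885 + A)/D = √(23885 + 2540)/(10243043/2470) = √26425*(2470/10243043) = (5*√1057)*(2470/10243043) = 12350*√1057/10243043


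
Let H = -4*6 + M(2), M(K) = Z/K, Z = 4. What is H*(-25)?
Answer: 550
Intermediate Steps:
M(K) = 4/K
H = -22 (H = -4*6 + 4/2 = -24 + 4*(1/2) = -24 + 2 = -22)
H*(-25) = -22*(-25) = 550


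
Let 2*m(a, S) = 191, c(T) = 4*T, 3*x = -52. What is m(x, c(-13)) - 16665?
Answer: -33139/2 ≈ -16570.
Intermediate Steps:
x = -52/3 (x = (1/3)*(-52) = -52/3 ≈ -17.333)
m(a, S) = 191/2 (m(a, S) = (1/2)*191 = 191/2)
m(x, c(-13)) - 16665 = 191/2 - 16665 = -33139/2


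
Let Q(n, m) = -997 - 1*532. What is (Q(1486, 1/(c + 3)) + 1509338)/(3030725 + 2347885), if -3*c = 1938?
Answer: 502603/1792870 ≈ 0.28033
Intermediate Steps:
c = -646 (c = -⅓*1938 = -646)
Q(n, m) = -1529 (Q(n, m) = -997 - 532 = -1529)
(Q(1486, 1/(c + 3)) + 1509338)/(3030725 + 2347885) = (-1529 + 1509338)/(3030725 + 2347885) = 1507809/5378610 = 1507809*(1/5378610) = 502603/1792870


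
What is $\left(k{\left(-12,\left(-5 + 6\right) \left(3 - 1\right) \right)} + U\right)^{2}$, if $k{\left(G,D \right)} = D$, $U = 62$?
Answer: $4096$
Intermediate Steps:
$\left(k{\left(-12,\left(-5 + 6\right) \left(3 - 1\right) \right)} + U\right)^{2} = \left(\left(-5 + 6\right) \left(3 - 1\right) + 62\right)^{2} = \left(1 \cdot 2 + 62\right)^{2} = \left(2 + 62\right)^{2} = 64^{2} = 4096$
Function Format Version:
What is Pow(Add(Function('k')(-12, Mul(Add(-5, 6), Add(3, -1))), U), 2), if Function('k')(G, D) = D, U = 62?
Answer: 4096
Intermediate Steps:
Pow(Add(Function('k')(-12, Mul(Add(-5, 6), Add(3, -1))), U), 2) = Pow(Add(Mul(Add(-5, 6), Add(3, -1)), 62), 2) = Pow(Add(Mul(1, 2), 62), 2) = Pow(Add(2, 62), 2) = Pow(64, 2) = 4096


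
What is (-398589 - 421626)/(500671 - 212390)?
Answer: -820215/288281 ≈ -2.8452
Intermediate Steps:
(-398589 - 421626)/(500671 - 212390) = -820215/288281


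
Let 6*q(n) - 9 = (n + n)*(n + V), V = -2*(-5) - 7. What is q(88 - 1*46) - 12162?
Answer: -23061/2 ≈ -11531.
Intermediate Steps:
V = 3 (V = 10 - 7 = 3)
q(n) = 3/2 + n*(3 + n)/3 (q(n) = 3/2 + ((n + n)*(n + 3))/6 = 3/2 + ((2*n)*(3 + n))/6 = 3/2 + (2*n*(3 + n))/6 = 3/2 + n*(3 + n)/3)
q(88 - 1*46) - 12162 = (3/2 + (88 - 1*46) + (88 - 1*46)²/3) - 12162 = (3/2 + (88 - 46) + (88 - 46)²/3) - 12162 = (3/2 + 42 + (⅓)*42²) - 12162 = (3/2 + 42 + (⅓)*1764) - 12162 = (3/2 + 42 + 588) - 12162 = 1263/2 - 12162 = -23061/2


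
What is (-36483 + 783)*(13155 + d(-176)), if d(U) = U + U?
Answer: -457067100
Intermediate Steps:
d(U) = 2*U
(-36483 + 783)*(13155 + d(-176)) = (-36483 + 783)*(13155 + 2*(-176)) = -35700*(13155 - 352) = -35700*12803 = -457067100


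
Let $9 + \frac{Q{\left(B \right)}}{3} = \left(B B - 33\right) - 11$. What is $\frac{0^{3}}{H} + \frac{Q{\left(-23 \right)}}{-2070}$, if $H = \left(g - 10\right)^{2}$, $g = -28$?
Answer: $- \frac{238}{345} \approx -0.68985$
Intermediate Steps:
$Q{\left(B \right)} = -159 + 3 B^{2}$ ($Q{\left(B \right)} = -27 + 3 \left(\left(B B - 33\right) - 11\right) = -27 + 3 \left(\left(B^{2} - 33\right) - 11\right) = -27 + 3 \left(\left(-33 + B^{2}\right) - 11\right) = -27 + 3 \left(-44 + B^{2}\right) = -27 + \left(-132 + 3 B^{2}\right) = -159 + 3 B^{2}$)
$H = 1444$ ($H = \left(-28 - 10\right)^{2} = \left(-38\right)^{2} = 1444$)
$\frac{0^{3}}{H} + \frac{Q{\left(-23 \right)}}{-2070} = \frac{0^{3}}{1444} + \frac{-159 + 3 \left(-23\right)^{2}}{-2070} = 0 \cdot \frac{1}{1444} + \left(-159 + 3 \cdot 529\right) \left(- \frac{1}{2070}\right) = 0 + \left(-159 + 1587\right) \left(- \frac{1}{2070}\right) = 0 + 1428 \left(- \frac{1}{2070}\right) = 0 - \frac{238}{345} = - \frac{238}{345}$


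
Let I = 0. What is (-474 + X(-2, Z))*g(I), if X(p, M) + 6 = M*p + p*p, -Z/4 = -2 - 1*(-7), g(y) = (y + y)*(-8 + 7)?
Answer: 0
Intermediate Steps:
g(y) = -2*y (g(y) = (2*y)*(-1) = -2*y)
Z = -20 (Z = -4*(-2 - 1*(-7)) = -4*(-2 + 7) = -4*5 = -20)
X(p, M) = -6 + p² + M*p (X(p, M) = -6 + (M*p + p*p) = -6 + (M*p + p²) = -6 + (p² + M*p) = -6 + p² + M*p)
(-474 + X(-2, Z))*g(I) = (-474 + (-6 + (-2)² - 20*(-2)))*(-2*0) = (-474 + (-6 + 4 + 40))*0 = (-474 + 38)*0 = -436*0 = 0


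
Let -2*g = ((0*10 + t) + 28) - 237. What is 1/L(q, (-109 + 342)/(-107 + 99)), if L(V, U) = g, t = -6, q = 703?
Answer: 2/215 ≈ 0.0093023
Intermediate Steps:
g = 215/2 (g = -(((0*10 - 6) + 28) - 237)/2 = -(((0 - 6) + 28) - 237)/2 = -((-6 + 28) - 237)/2 = -(22 - 237)/2 = -½*(-215) = 215/2 ≈ 107.50)
L(V, U) = 215/2
1/L(q, (-109 + 342)/(-107 + 99)) = 1/(215/2) = 2/215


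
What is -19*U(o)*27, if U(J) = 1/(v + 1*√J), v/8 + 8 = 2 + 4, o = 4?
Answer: 513/14 ≈ 36.643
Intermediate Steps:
v = -16 (v = -64 + 8*(2 + 4) = -64 + 8*6 = -64 + 48 = -16)
U(J) = 1/(-16 + √J) (U(J) = 1/(-16 + 1*√J) = 1/(-16 + √J))
-19*U(o)*27 = -19/(-16 + √4)*27 = -19/(-16 + 2)*27 = -19/(-14)*27 = -19*(-1/14)*27 = (19/14)*27 = 513/14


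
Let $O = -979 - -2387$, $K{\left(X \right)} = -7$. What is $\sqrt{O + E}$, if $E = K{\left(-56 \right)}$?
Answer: $\sqrt{1401} \approx 37.43$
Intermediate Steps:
$E = -7$
$O = 1408$ ($O = -979 + 2387 = 1408$)
$\sqrt{O + E} = \sqrt{1408 - 7} = \sqrt{1401}$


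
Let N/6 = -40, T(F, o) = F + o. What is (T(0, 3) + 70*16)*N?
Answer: -269520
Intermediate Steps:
N = -240 (N = 6*(-40) = -240)
(T(0, 3) + 70*16)*N = ((0 + 3) + 70*16)*(-240) = (3 + 1120)*(-240) = 1123*(-240) = -269520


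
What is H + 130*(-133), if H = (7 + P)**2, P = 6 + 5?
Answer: -16966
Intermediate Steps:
P = 11
H = 324 (H = (7 + 11)**2 = 18**2 = 324)
H + 130*(-133) = 324 + 130*(-133) = 324 - 17290 = -16966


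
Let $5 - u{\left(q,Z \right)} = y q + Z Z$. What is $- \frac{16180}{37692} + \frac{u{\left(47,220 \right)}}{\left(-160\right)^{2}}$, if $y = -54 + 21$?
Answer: $- \frac{136240753}{60307200} \approx -2.2591$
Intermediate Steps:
$y = -33$
$u{\left(q,Z \right)} = 5 - Z^{2} + 33 q$ ($u{\left(q,Z \right)} = 5 - \left(- 33 q + Z Z\right) = 5 - \left(- 33 q + Z^{2}\right) = 5 - \left(Z^{2} - 33 q\right) = 5 - Z^{2} + 33 q$)
$- \frac{16180}{37692} + \frac{u{\left(47,220 \right)}}{\left(-160\right)^{2}} = - \frac{16180}{37692} + \frac{5 - 220^{2} + 33 \cdot 47}{\left(-160\right)^{2}} = \left(-16180\right) \frac{1}{37692} + \frac{5 - 48400 + 1551}{25600} = - \frac{4045}{9423} + \left(5 - 48400 + 1551\right) \frac{1}{25600} = - \frac{4045}{9423} - \frac{11711}{6400} = - \frac{136240753}{60307200}$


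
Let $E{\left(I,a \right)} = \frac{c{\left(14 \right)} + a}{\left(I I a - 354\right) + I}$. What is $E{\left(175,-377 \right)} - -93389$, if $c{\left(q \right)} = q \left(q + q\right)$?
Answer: $\frac{1078251089741}{11545804} \approx 93389.0$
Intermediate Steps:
$c{\left(q \right)} = 2 q^{2}$ ($c{\left(q \right)} = q 2 q = 2 q^{2}$)
$E{\left(I,a \right)} = \frac{392 + a}{-354 + I + a I^{2}}$ ($E{\left(I,a \right)} = \frac{2 \cdot 14^{2} + a}{\left(I I a - 354\right) + I} = \frac{2 \cdot 196 + a}{\left(I^{2} a - 354\right) + I} = \frac{392 + a}{\left(a I^{2} - 354\right) + I} = \frac{392 + a}{\left(-354 + a I^{2}\right) + I} = \frac{392 + a}{-354 + I + a I^{2}}$)
$E{\left(175,-377 \right)} - -93389 = \frac{392 - 377}{-354 + 175 - 377 \cdot 175^{2}} - -93389 = \frac{1}{-354 + 175 - 11545625} \cdot 15 + 93389 = \frac{1}{-11545804} \cdot 15 + 93389 = \left(- \frac{1}{11545804}\right) 15 + 93389 = - \frac{15}{11545804} + 93389 = \frac{1078251089741}{11545804}$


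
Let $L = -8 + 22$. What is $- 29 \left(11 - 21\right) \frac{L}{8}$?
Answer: $\frac{1015}{2} \approx 507.5$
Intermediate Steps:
$L = 14$
$- 29 \left(11 - 21\right) \frac{L}{8} = - 29 \left(11 - 21\right) \frac{14}{8} = \left(-29\right) \left(-10\right) 14 \cdot \frac{1}{8} = 290 \cdot \frac{7}{4} = \frac{1015}{2}$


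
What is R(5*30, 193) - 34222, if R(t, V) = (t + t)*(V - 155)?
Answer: -22822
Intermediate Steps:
R(t, V) = 2*t*(-155 + V) (R(t, V) = (2*t)*(-155 + V) = 2*t*(-155 + V))
R(5*30, 193) - 34222 = 2*(5*30)*(-155 + 193) - 34222 = 2*150*38 - 34222 = 11400 - 34222 = -22822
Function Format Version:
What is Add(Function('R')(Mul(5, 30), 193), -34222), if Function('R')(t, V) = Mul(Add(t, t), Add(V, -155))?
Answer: -22822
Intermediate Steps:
Function('R')(t, V) = Mul(2, t, Add(-155, V)) (Function('R')(t, V) = Mul(Mul(2, t), Add(-155, V)) = Mul(2, t, Add(-155, V)))
Add(Function('R')(Mul(5, 30), 193), -34222) = Add(Mul(2, Mul(5, 30), Add(-155, 193)), -34222) = Add(Mul(2, 150, 38), -34222) = Add(11400, -34222) = -22822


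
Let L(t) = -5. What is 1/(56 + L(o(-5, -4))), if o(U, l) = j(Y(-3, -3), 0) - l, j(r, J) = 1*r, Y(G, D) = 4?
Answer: 1/51 ≈ 0.019608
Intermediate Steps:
j(r, J) = r
o(U, l) = 4 - l
1/(56 + L(o(-5, -4))) = 1/(56 - 5) = 1/51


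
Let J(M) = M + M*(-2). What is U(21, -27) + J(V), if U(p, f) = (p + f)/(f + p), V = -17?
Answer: 18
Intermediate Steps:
U(p, f) = 1 (U(p, f) = (f + p)/(f + p) = 1)
J(M) = -M (J(M) = M - 2*M = -M)
U(21, -27) + J(V) = 1 - 1*(-17) = 1 + 17 = 18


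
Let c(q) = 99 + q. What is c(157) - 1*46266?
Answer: -46010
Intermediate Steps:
c(157) - 1*46266 = (99 + 157) - 1*46266 = 256 - 46266 = -46010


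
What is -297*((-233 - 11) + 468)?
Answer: -66528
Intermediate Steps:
-297*((-233 - 11) + 468) = -297*(-244 + 468) = -297*224 = -66528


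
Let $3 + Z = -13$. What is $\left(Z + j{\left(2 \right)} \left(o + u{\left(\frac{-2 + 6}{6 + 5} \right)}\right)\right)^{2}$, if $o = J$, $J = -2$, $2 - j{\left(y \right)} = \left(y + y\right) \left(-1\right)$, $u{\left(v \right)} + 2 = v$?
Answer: $\frac{173056}{121} \approx 1430.2$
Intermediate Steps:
$Z = -16$ ($Z = -3 - 13 = -16$)
$u{\left(v \right)} = -2 + v$
$j{\left(y \right)} = 2 + 2 y$ ($j{\left(y \right)} = 2 - \left(y + y\right) \left(-1\right) = 2 - 2 y \left(-1\right) = 2 - - 2 y = 2 + 2 y$)
$o = -2$
$\left(Z + j{\left(2 \right)} \left(o + u{\left(\frac{-2 + 6}{6 + 5} \right)}\right)\right)^{2} = \left(-16 + \left(2 + 2 \cdot 2\right) \left(-2 - \left(2 - \frac{-2 + 6}{6 + 5}\right)\right)\right)^{2} = \left(-16 + \left(2 + 4\right) \left(-2 - \left(2 - \frac{4}{11}\right)\right)\right)^{2} = \left(-16 + 6 \left(-2 + \left(-2 + 4 \cdot \frac{1}{11}\right)\right)\right)^{2} = \left(-16 + 6 \left(-2 + \left(-2 + \frac{4}{11}\right)\right)\right)^{2} = \left(-16 + 6 \left(-2 - \frac{18}{11}\right)\right)^{2} = \left(-16 + 6 \left(- \frac{40}{11}\right)\right)^{2} = \left(-16 - \frac{240}{11}\right)^{2} = \left(- \frac{416}{11}\right)^{2} = \frac{173056}{121}$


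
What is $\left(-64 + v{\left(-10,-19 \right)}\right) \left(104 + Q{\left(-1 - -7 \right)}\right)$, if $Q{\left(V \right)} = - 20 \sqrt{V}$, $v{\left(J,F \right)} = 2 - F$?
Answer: $-4472 + 860 \sqrt{6} \approx -2365.4$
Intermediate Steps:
$\left(-64 + v{\left(-10,-19 \right)}\right) \left(104 + Q{\left(-1 - -7 \right)}\right) = \left(-64 + \left(2 - -19\right)\right) \left(104 - 20 \sqrt{-1 - -7}\right) = \left(-64 + \left(2 + 19\right)\right) \left(104 - 20 \sqrt{-1 + 7}\right) = \left(-64 + 21\right) \left(104 - 20 \sqrt{6}\right) = - 43 \left(104 - 20 \sqrt{6}\right) = -4472 + 860 \sqrt{6}$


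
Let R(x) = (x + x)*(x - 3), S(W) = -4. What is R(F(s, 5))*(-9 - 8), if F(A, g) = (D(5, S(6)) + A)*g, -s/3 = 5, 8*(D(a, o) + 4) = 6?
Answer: -2339285/8 ≈ -2.9241e+5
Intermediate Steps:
D(a, o) = -13/4 (D(a, o) = -4 + (1/8)*6 = -4 + 3/4 = -13/4)
s = -15 (s = -3*5 = -15)
F(A, g) = g*(-13/4 + A) (F(A, g) = (-13/4 + A)*g = g*(-13/4 + A))
R(x) = 2*x*(-3 + x) (R(x) = (2*x)*(-3 + x) = 2*x*(-3 + x))
R(F(s, 5))*(-9 - 8) = (2*((1/4)*5*(-13 + 4*(-15)))*(-3 + (1/4)*5*(-13 + 4*(-15))))*(-9 - 8) = (2*((1/4)*5*(-13 - 60))*(-3 + (1/4)*5*(-13 - 60)))*(-17) = (2*((1/4)*5*(-73))*(-3 + (1/4)*5*(-73)))*(-17) = (2*(-365/4)*(-3 - 365/4))*(-17) = (2*(-365/4)*(-377/4))*(-17) = (137605/8)*(-17) = -2339285/8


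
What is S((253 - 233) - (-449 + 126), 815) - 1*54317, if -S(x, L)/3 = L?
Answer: -56762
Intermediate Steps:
S(x, L) = -3*L
S((253 - 233) - (-449 + 126), 815) - 1*54317 = -3*815 - 1*54317 = -2445 - 54317 = -56762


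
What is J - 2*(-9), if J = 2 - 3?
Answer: 17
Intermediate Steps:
J = -1
J - 2*(-9) = -1 - 2*(-9) = -1 + 18 = 17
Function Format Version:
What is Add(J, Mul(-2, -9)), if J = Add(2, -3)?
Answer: 17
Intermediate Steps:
J = -1
Add(J, Mul(-2, -9)) = Add(-1, Mul(-2, -9)) = Add(-1, 18) = 17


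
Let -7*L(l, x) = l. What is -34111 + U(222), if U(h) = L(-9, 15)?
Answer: -238768/7 ≈ -34110.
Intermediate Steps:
L(l, x) = -l/7
U(h) = 9/7 (U(h) = -1/7*(-9) = 9/7)
-34111 + U(222) = -34111 + 9/7 = -238768/7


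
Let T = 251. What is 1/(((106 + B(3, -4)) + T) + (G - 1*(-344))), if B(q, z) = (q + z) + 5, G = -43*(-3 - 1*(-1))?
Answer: 1/791 ≈ 0.0012642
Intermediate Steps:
G = 86 (G = -43*(-3 + 1) = -43*(-2) = 86)
B(q, z) = 5 + q + z
1/(((106 + B(3, -4)) + T) + (G - 1*(-344))) = 1/(((106 + (5 + 3 - 4)) + 251) + (86 - 1*(-344))) = 1/(((106 + 4) + 251) + (86 + 344)) = 1/((110 + 251) + 430) = 1/(361 + 430) = 1/791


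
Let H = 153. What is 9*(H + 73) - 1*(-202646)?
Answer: 204680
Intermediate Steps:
9*(H + 73) - 1*(-202646) = 9*(153 + 73) - 1*(-202646) = 9*226 + 202646 = 2034 + 202646 = 204680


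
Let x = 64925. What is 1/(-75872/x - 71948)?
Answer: -64925/4671299772 ≈ -1.3899e-5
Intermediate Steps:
1/(-75872/x - 71948) = 1/(-75872/64925 - 71948) = 1/(-4671299772/64925) = -64925/4671299772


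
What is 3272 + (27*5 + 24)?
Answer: 3431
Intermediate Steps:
3272 + (27*5 + 24) = 3272 + (135 + 24) = 3272 + 159 = 3431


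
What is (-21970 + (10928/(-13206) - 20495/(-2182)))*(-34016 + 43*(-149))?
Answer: 12790434392545609/14407746 ≈ 8.8775e+8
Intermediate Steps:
(-21970 + (10928/(-13206) - 20495/(-2182)))*(-34016 + 43*(-149)) = (-21970 + (10928*(-1/13206) - 20495*(-1/2182)))*(-34016 - 6407) = (-21970 + (-5464/6603 + 20495/2182))*(-40423) = (-21970 + 123406037/14407746)*(-40423) = -316414773583/14407746*(-40423) = 12790434392545609/14407746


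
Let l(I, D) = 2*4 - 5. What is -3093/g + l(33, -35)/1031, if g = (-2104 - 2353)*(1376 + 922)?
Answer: 11305147/3519897922 ≈ 0.0032118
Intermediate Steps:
l(I, D) = 3 (l(I, D) = 8 - 5 = 3)
g = -10242186 (g = -4457*2298 = -10242186)
-3093/g + l(33, -35)/1031 = -3093/(-10242186) + 3/1031 = -3093*(-1/10242186) + 3*(1/1031) = 1031/3414062 + 3/1031 = 11305147/3519897922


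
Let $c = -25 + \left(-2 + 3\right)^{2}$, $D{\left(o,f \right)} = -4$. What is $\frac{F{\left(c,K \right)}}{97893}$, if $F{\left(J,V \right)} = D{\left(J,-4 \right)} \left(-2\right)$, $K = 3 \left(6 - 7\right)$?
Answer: $\frac{8}{97893} \approx 8.1722 \cdot 10^{-5}$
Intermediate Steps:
$K = -3$ ($K = 3 \left(-1\right) = -3$)
$c = -24$ ($c = -25 + 1^{2} = -25 + 1 = -24$)
$F{\left(J,V \right)} = 8$ ($F{\left(J,V \right)} = \left(-4\right) \left(-2\right) = 8$)
$\frac{F{\left(c,K \right)}}{97893} = \frac{8}{97893}$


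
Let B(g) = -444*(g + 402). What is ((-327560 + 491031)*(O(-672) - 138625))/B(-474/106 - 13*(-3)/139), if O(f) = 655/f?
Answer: 16026815412171905/124916366592 ≈ 1.2830e+5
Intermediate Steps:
B(g) = -178488 - 444*g (B(g) = -444*(402 + g) = -178488 - 444*g)
((-327560 + 491031)*(O(-672) - 138625))/B(-474/106 - 13*(-3)/139) = ((-327560 + 491031)*(655/(-672) - 138625))/(-178488 - 444*(-474/106 - 13*(-3)/139)) = (163471*(655*(-1/672) - 138625))/(-178488 - 444*(-474*1/106 + 39*(1/139))) = (163471*(-655/672 - 138625))/(-178488 - 444*(-237/53 + 39/139)) = (163471*(-93156655/672))/(-178488 - 444*(-30876/7367)) = -2175487364215/(96*(-178488 + 13708944/7367)) = -2175487364215/(96*(-1301212152/7367)) = -2175487364215/96*(-7367/1301212152) = 16026815412171905/124916366592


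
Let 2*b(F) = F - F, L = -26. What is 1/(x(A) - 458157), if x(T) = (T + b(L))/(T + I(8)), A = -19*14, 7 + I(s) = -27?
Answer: -150/68723417 ≈ -2.1827e-6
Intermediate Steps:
I(s) = -34 (I(s) = -7 - 27 = -34)
A = -266
b(F) = 0 (b(F) = (F - F)/2 = (1/2)*0 = 0)
x(T) = T/(-34 + T) (x(T) = (T + 0)/(T - 34) = T/(-34 + T))
1/(x(A) - 458157) = 1/(-266/(-34 - 266) - 458157) = 1/(-266/(-300) - 458157) = 1/(-266*(-1/300) - 458157) = 1/(133/150 - 458157) = 1/(-68723417/150) = -150/68723417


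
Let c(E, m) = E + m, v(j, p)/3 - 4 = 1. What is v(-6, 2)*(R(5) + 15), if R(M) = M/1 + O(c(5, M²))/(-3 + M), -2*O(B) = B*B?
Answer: -3075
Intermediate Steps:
v(j, p) = 15 (v(j, p) = 12 + 3*1 = 12 + 3 = 15)
O(B) = -B²/2 (O(B) = -B*B/2 = -B²/2)
R(M) = M - (5 + M²)²/(2*(-3 + M)) (R(M) = M/1 + (-(5 + M²)²/2)/(-3 + M) = M*1 - (5 + M²)²/(2*(-3 + M)) = M - (5 + M²)²/(2*(-3 + M)))
v(-6, 2)*(R(5) + 15) = 15*((5² - 3*5 - (5 + 5²)²/2)/(-3 + 5) + 15) = 15*((25 - 15 - (5 + 25)²/2)/2 + 15) = 15*((25 - 15 - ½*30²)/2 + 15) = 15*((25 - 15 - ½*900)/2 + 15) = 15*((25 - 15 - 450)/2 + 15) = 15*((½)*(-440) + 15) = 15*(-220 + 15) = 15*(-205) = -3075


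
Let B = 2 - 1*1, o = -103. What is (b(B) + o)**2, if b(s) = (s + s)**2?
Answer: 9801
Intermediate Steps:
B = 1 (B = 2 - 1 = 1)
b(s) = 4*s**2 (b(s) = (2*s)**2 = 4*s**2)
(b(B) + o)**2 = (4*1**2 - 103)**2 = (4*1 - 103)**2 = (4 - 103)**2 = (-99)**2 = 9801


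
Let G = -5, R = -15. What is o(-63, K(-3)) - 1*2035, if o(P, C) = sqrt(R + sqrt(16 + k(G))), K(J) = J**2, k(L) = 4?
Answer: -2035 + I*sqrt(15 - 2*sqrt(5)) ≈ -2035.0 + 3.2447*I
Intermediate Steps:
o(P, C) = sqrt(-15 + 2*sqrt(5)) (o(P, C) = sqrt(-15 + sqrt(16 + 4)) = sqrt(-15 + sqrt(20)) = sqrt(-15 + 2*sqrt(5)))
o(-63, K(-3)) - 1*2035 = sqrt(-15 + 2*sqrt(5)) - 1*2035 = sqrt(-15 + 2*sqrt(5)) - 2035 = -2035 + sqrt(-15 + 2*sqrt(5))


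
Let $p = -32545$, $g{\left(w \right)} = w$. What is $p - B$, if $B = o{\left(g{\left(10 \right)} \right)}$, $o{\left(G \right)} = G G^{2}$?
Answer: $-33545$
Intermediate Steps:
$o{\left(G \right)} = G^{3}$
$B = 1000$ ($B = 10^{3} = 1000$)
$p - B = -32545 - 1000 = -33545$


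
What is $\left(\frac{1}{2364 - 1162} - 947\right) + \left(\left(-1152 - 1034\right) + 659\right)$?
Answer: $- \frac{2973747}{1202} \approx -2474.0$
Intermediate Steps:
$\left(\frac{1}{2364 - 1162} - 947\right) + \left(\left(-1152 - 1034\right) + 659\right) = \left(\frac{1}{1202} - 947\right) + \left(-2186 + 659\right) = \left(\frac{1}{1202} - 947\right) - 1527 = - \frac{1138293}{1202} - 1527 = - \frac{2973747}{1202}$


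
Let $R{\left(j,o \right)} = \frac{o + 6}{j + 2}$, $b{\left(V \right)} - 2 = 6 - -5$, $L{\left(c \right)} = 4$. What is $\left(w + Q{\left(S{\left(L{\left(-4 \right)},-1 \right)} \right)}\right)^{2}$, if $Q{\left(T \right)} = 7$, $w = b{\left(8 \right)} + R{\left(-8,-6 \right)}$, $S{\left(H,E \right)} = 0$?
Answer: $400$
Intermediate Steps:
$b{\left(V \right)} = 13$ ($b{\left(V \right)} = 2 + \left(6 - -5\right) = 2 + \left(6 + 5\right) = 2 + 11 = 13$)
$R{\left(j,o \right)} = \frac{6 + o}{2 + j}$
$w = 13$ ($w = 13 + \frac{6 - 6}{2 - 8} = 13 + \frac{1}{-6} \cdot 0 = 13 - 0 = 13 + 0 = 13$)
$\left(w + Q{\left(S{\left(L{\left(-4 \right)},-1 \right)} \right)}\right)^{2} = \left(13 + 7\right)^{2} = 20^{2} = 400$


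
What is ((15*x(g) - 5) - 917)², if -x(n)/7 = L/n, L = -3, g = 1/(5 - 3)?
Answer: 85264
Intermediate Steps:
g = ½ (g = 1/2 = ½ ≈ 0.50000)
x(n) = 21/n (x(n) = -(-21)/n = 21/n)
((15*x(g) - 5) - 917)² = ((15*(21/(½)) - 5) - 917)² = ((15*(21*2) - 5) - 917)² = ((15*42 - 5) - 917)² = ((630 - 5) - 917)² = (625 - 917)² = (-292)² = 85264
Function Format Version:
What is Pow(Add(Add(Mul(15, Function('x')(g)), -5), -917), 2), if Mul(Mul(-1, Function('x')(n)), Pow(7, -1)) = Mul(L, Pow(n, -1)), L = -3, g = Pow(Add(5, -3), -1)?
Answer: 85264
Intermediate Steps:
g = Rational(1, 2) (g = Pow(2, -1) = Rational(1, 2) ≈ 0.50000)
Function('x')(n) = Mul(21, Pow(n, -1)) (Function('x')(n) = Mul(-7, Mul(-3, Pow(n, -1))) = Mul(21, Pow(n, -1)))
Pow(Add(Add(Mul(15, Function('x')(g)), -5), -917), 2) = Pow(Add(Add(Mul(15, Mul(21, Pow(Rational(1, 2), -1))), -5), -917), 2) = Pow(Add(Add(Mul(15, Mul(21, 2)), -5), -917), 2) = Pow(Add(Add(Mul(15, 42), -5), -917), 2) = Pow(Add(Add(630, -5), -917), 2) = Pow(Add(625, -917), 2) = Pow(-292, 2) = 85264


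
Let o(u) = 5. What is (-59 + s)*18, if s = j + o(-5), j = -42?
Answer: -1728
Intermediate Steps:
s = -37 (s = -42 + 5 = -37)
(-59 + s)*18 = (-59 - 37)*18 = -96*18 = -1728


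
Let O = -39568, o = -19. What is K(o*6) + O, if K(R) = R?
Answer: -39682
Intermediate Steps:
K(o*6) + O = -19*6 - 39568 = -114 - 39568 = -39682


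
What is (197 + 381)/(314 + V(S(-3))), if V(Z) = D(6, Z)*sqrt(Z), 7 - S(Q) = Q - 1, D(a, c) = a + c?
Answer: 181492/95417 - 9826*sqrt(11)/95417 ≈ 1.5605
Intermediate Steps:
S(Q) = 8 - Q (S(Q) = 7 - (Q - 1) = 7 - (-1 + Q) = 7 + (1 - Q) = 8 - Q)
V(Z) = sqrt(Z)*(6 + Z) (V(Z) = (6 + Z)*sqrt(Z) = sqrt(Z)*(6 + Z))
(197 + 381)/(314 + V(S(-3))) = (197 + 381)/(314 + sqrt(8 - 1*(-3))*(6 + (8 - 1*(-3)))) = 578/(314 + sqrt(8 + 3)*(6 + (8 + 3))) = 578/(314 + sqrt(11)*(6 + 11)) = 578/(314 + sqrt(11)*17) = 578/(314 + 17*sqrt(11))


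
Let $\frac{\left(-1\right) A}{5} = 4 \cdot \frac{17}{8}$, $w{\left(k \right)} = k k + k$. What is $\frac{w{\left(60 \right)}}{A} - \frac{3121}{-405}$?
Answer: $- \frac{539863}{6885} \approx -78.411$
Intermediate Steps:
$w{\left(k \right)} = k + k^{2}$ ($w{\left(k \right)} = k^{2} + k = k + k^{2}$)
$A = - \frac{85}{2}$ ($A = - 5 \cdot 4 \cdot \frac{17}{8} = \left(-5\right) \frac{17}{2} = - \frac{85}{2} \approx -42.5$)
$\frac{w{\left(60 \right)}}{A} - \frac{3121}{-405} = \frac{60 \left(1 + 60\right)}{- \frac{85}{2}} - \frac{3121}{-405} = 60 \cdot 61 \left(- \frac{2}{85}\right) - - \frac{3121}{405} = 3660 \left(- \frac{2}{85}\right) + \frac{3121}{405} = - \frac{1464}{17} + \frac{3121}{405} = - \frac{539863}{6885}$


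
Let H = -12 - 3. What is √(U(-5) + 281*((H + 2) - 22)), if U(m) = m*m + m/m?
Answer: I*√9809 ≈ 99.04*I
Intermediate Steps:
U(m) = 1 + m² (U(m) = m² + 1 = 1 + m²)
H = -15
√(U(-5) + 281*((H + 2) - 22)) = √((1 + (-5)²) + 281*((-15 + 2) - 22)) = √((1 + 25) + 281*(-13 - 22)) = √(26 + 281*(-35)) = √(26 - 9835) = √(-9809) = I*√9809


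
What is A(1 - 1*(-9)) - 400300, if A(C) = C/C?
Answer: -400299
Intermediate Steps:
A(C) = 1
A(1 - 1*(-9)) - 400300 = 1 - 400300 = -400299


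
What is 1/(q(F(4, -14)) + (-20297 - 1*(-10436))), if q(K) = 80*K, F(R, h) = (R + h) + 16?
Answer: -1/9381 ≈ -0.00010660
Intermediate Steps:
F(R, h) = 16 + R + h
1/(q(F(4, -14)) + (-20297 - 1*(-10436))) = 1/(80*(16 + 4 - 14) + (-20297 - 1*(-10436))) = 1/(80*6 + (-20297 + 10436)) = 1/(480 - 9861) = 1/(-9381) = -1/9381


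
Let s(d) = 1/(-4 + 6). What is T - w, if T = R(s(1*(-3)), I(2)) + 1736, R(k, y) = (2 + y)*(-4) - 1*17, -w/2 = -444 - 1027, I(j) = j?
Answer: -1239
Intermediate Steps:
w = 2942 (w = -2*(-444 - 1027) = -2*(-1471) = 2942)
s(d) = 1/2
R(k, y) = -25 - 4*y (R(k, y) = (-8 - 4*y) - 17 = -25 - 4*y)
T = 1703 (T = (-25 - 4*2) + 1736 = (-25 - 8) + 1736 = -33 + 1736 = 1703)
T - w = 1703 - 1*2942 = 1703 - 2942 = -1239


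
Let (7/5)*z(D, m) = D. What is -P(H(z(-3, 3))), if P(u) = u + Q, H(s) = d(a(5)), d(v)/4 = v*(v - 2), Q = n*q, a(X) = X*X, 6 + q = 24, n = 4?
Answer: -2372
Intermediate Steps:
z(D, m) = 5*D/7
q = 18 (q = -6 + 24 = 18)
a(X) = X**2
Q = 72 (Q = 4*18 = 72)
d(v) = 4*v*(-2 + v) (d(v) = 4*(v*(v - 2)) = 4*(v*(-2 + v)) = 4*v*(-2 + v))
H(s) = 2300 (H(s) = 4*5**2*(-2 + 5**2) = 4*25*(-2 + 25) = 4*25*23 = 2300)
P(u) = 72 + u (P(u) = u + 72 = 72 + u)
-P(H(z(-3, 3))) = -(72 + 2300) = -1*2372 = -2372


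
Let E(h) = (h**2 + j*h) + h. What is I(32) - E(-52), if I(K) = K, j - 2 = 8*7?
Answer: 396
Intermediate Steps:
j = 58 (j = 2 + 8*7 = 2 + 56 = 58)
E(h) = h**2 + 59*h (E(h) = (h**2 + 58*h) + h = h**2 + 59*h)
I(32) - E(-52) = 32 - (-52)*(59 - 52) = 32 - (-52)*7 = 32 - 1*(-364) = 32 + 364 = 396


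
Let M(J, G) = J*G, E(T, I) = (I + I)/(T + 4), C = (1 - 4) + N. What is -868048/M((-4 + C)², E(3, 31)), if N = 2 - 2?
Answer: -434024/217 ≈ -2000.1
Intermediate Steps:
N = 0
C = -3 (C = (1 - 4) + 0 = -3 + 0 = -3)
E(T, I) = 2*I/(4 + T) (E(T, I) = (2*I)/(4 + T) = 2*I/(4 + T))
M(J, G) = G*J
-868048/M((-4 + C)², E(3, 31)) = -868048*7/(62*(-4 - 3)²) = -868048/((2*31/7)*(-7)²) = -868048/((2*31*(⅐))*49) = -868048/((62/7)*49) = -868048/434 = -868048*1/434 = -434024/217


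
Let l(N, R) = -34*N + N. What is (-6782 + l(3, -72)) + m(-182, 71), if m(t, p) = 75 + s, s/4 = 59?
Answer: -6570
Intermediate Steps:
s = 236 (s = 4*59 = 236)
l(N, R) = -33*N
m(t, p) = 311 (m(t, p) = 75 + 236 = 311)
(-6782 + l(3, -72)) + m(-182, 71) = (-6782 - 33*3) + 311 = (-6782 - 99) + 311 = -6881 + 311 = -6570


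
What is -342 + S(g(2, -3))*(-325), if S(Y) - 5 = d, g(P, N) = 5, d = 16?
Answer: -7167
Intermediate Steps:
S(Y) = 21 (S(Y) = 5 + 16 = 21)
-342 + S(g(2, -3))*(-325) = -342 + 21*(-325) = -342 - 6825 = -7167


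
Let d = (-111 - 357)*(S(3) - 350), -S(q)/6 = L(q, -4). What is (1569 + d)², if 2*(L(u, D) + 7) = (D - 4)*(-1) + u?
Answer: 25971578649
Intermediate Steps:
L(u, D) = -5 + u/2 - D/2 (L(u, D) = -7 + ((D - 4)*(-1) + u)/2 = -7 + ((-4 + D)*(-1) + u)/2 = -7 + ((4 - D) + u)/2 = -7 + (4 + u - D)/2 = -7 + (2 + u/2 - D/2) = -5 + u/2 - D/2)
S(q) = 18 - 3*q (S(q) = -6*(-5 + q/2 - ½*(-4)) = -6*(-5 + q/2 + 2) = -6*(-3 + q/2) = 18 - 3*q)
d = 159588 (d = (-111 - 357)*((18 - 3*3) - 350) = -468*((18 - 9) - 350) = -468*(9 - 350) = -468*(-341) = 159588)
(1569 + d)² = (1569 + 159588)² = 161157² = 25971578649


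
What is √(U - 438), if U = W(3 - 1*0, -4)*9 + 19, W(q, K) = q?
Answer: 14*I*√2 ≈ 19.799*I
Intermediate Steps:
U = 46 (U = (3 - 1*0)*9 + 19 = (3 + 0)*9 + 19 = 3*9 + 19 = 27 + 19 = 46)
√(U - 438) = √(46 - 438) = √(-392) = 14*I*√2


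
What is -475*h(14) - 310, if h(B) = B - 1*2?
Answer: -6010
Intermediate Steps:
h(B) = -2 + B (h(B) = B - 2 = -2 + B)
-475*h(14) - 310 = -475*(-2 + 14) - 310 = -475*12 - 310 = -5700 - 310 = -6010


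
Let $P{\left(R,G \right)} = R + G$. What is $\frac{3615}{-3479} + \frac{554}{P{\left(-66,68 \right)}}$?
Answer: $\frac{960068}{3479} \approx 275.96$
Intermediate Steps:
$P{\left(R,G \right)} = G + R$
$\frac{3615}{-3479} + \frac{554}{P{\left(-66,68 \right)}} = \frac{3615}{-3479} + \frac{554}{68 - 66} = 3615 \left(- \frac{1}{3479}\right) + \frac{554}{2} = - \frac{3615}{3479} + 554 \cdot \frac{1}{2} = - \frac{3615}{3479} + 277 = \frac{960068}{3479}$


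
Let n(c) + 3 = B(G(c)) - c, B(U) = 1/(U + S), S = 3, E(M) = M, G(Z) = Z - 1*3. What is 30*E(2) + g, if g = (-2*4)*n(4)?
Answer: 114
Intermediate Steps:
G(Z) = -3 + Z (G(Z) = Z - 3 = -3 + Z)
B(U) = 1/(3 + U) (B(U) = 1/(U + 3) = 1/(3 + U))
n(c) = -3 + 1/c - c (n(c) = -3 + (1/(3 + (-3 + c)) - c) = -3 + (1/c - c) = -3 + 1/c - c)
g = 54 (g = (-2*4)*(-3 + 1/4 - 1*4) = -8*(-3 + ¼ - 4) = -8*(-27/4) = 54)
30*E(2) + g = 30*2 + 54 = 60 + 54 = 114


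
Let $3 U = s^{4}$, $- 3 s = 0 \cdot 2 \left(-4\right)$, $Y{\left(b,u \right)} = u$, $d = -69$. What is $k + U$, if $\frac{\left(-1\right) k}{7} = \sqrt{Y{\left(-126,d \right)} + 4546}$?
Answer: $- 77 \sqrt{37} \approx -468.37$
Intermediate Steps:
$s = 0$ ($s = - \frac{0 \cdot 2 \left(-4\right)}{3} = - \frac{0 \left(-4\right)}{3} = \left(- \frac{1}{3}\right) 0 = 0$)
$U = 0$ ($U = \frac{0^{4}}{3} = \frac{1}{3} \cdot 0 = 0$)
$k = - 77 \sqrt{37}$ ($k = - 7 \sqrt{-69 + 4546} = - 7 \sqrt{4477} = - 7 \cdot 11 \sqrt{37} = - 77 \sqrt{37} \approx -468.37$)
$k + U = - 77 \sqrt{37} + 0 = - 77 \sqrt{37}$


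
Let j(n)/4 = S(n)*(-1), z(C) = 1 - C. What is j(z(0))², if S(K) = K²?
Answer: 16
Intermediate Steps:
j(n) = -4*n² (j(n) = 4*(n²*(-1)) = 4*(-n²) = -4*n²)
j(z(0))² = (-4*(1 - 1*0)²)² = (-4*(1 + 0)²)² = (-4*1²)² = (-4*1)² = (-4)² = 16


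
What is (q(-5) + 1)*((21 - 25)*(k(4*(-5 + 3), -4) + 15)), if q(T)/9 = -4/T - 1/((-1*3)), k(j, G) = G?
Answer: -2464/5 ≈ -492.80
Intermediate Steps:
q(T) = 3 - 36/T (q(T) = 9*(-4/T - 1/((-1*3))) = 9*(-4/T - 1/(-3)) = 9*(-4/T - 1*(-⅓)) = 9*(-4/T + ⅓) = 9*(⅓ - 4/T) = 3 - 36/T)
(q(-5) + 1)*((21 - 25)*(k(4*(-5 + 3), -4) + 15)) = ((3 - 36/(-5)) + 1)*((21 - 25)*(-4 + 15)) = ((3 - 36*(-⅕)) + 1)*(-4*11) = ((3 + 36/5) + 1)*(-44) = (51/5 + 1)*(-44) = (56/5)*(-44) = -2464/5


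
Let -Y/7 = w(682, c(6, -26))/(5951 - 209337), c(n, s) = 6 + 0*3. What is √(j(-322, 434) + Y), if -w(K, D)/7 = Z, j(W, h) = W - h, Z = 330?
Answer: I*√7818970672149/101693 ≈ 27.497*I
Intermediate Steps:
c(n, s) = 6 (c(n, s) = 6 + 0 = 6)
w(K, D) = -2310 (w(K, D) = -7*330 = -2310)
Y = -8085/101693 (Y = -(-16170)/(5951 - 209337) = -(-16170)/(-203386) = -(-16170)*(-1)/203386 = -7*1155/101693 = -8085/101693 ≈ -0.079504)
√(j(-322, 434) + Y) = √((-322 - 1*434) - 8085/101693) = √((-322 - 434) - 8085/101693) = √(-756 - 8085/101693) = √(-76887993/101693) = I*√7818970672149/101693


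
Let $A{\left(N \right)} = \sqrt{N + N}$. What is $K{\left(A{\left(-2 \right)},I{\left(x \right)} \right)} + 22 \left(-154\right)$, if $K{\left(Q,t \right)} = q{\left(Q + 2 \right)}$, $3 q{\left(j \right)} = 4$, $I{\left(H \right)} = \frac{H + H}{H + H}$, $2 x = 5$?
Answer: $- \frac{10160}{3} \approx -3386.7$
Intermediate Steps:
$x = \frac{5}{2}$ ($x = \frac{1}{2} \cdot 5 = \frac{5}{2} \approx 2.5$)
$I{\left(H \right)} = 1$ ($I{\left(H \right)} = \frac{2 H}{2 H} = 2 H \frac{1}{2 H} = 1$)
$A{\left(N \right)} = \sqrt{2} \sqrt{N}$ ($A{\left(N \right)} = \sqrt{2 N} = \sqrt{2} \sqrt{N}$)
$q{\left(j \right)} = \frac{4}{3}$ ($q{\left(j \right)} = \frac{1}{3} \cdot 4 = \frac{4}{3}$)
$K{\left(Q,t \right)} = \frac{4}{3}$
$K{\left(A{\left(-2 \right)},I{\left(x \right)} \right)} + 22 \left(-154\right) = \frac{4}{3} + 22 \left(-154\right) = \frac{4}{3} - 3388 = - \frac{10160}{3}$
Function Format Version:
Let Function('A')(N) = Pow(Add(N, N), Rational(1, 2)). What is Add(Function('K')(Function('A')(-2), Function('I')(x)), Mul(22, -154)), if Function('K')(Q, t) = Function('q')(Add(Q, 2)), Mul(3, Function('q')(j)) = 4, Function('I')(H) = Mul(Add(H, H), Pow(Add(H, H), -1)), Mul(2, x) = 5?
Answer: Rational(-10160, 3) ≈ -3386.7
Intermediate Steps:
x = Rational(5, 2) (x = Mul(Rational(1, 2), 5) = Rational(5, 2) ≈ 2.5000)
Function('I')(H) = 1 (Function('I')(H) = Mul(Mul(2, H), Pow(Mul(2, H), -1)) = Mul(Mul(2, H), Mul(Rational(1, 2), Pow(H, -1))) = 1)
Function('A')(N) = Mul(Pow(2, Rational(1, 2)), Pow(N, Rational(1, 2))) (Function('A')(N) = Pow(Mul(2, N), Rational(1, 2)) = Mul(Pow(2, Rational(1, 2)), Pow(N, Rational(1, 2))))
Function('q')(j) = Rational(4, 3) (Function('q')(j) = Mul(Rational(1, 3), 4) = Rational(4, 3))
Function('K')(Q, t) = Rational(4, 3)
Add(Function('K')(Function('A')(-2), Function('I')(x)), Mul(22, -154)) = Add(Rational(4, 3), Mul(22, -154)) = Add(Rational(4, 3), -3388) = Rational(-10160, 3)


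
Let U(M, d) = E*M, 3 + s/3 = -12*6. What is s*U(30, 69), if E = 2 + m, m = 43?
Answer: -303750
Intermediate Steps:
s = -225 (s = -9 + 3*(-12*6) = -9 + 3*(-72) = -9 - 216 = -225)
E = 45 (E = 2 + 43 = 45)
U(M, d) = 45*M
s*U(30, 69) = -10125*30 = -225*1350 = -303750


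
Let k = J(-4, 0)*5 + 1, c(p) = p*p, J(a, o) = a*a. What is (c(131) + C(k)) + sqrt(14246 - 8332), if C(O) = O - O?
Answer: 17161 + sqrt(5914) ≈ 17238.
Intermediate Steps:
J(a, o) = a**2
c(p) = p**2
k = 81 (k = (-4)**2*5 + 1 = 16*5 + 1 = 80 + 1 = 81)
C(O) = 0
(c(131) + C(k)) + sqrt(14246 - 8332) = (131**2 + 0) + sqrt(14246 - 8332) = (17161 + 0) + sqrt(5914) = 17161 + sqrt(5914)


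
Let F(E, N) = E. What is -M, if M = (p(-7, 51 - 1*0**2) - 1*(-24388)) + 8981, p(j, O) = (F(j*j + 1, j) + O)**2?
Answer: -43570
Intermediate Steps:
p(j, O) = (1 + O + j**2)**2 (p(j, O) = ((j*j + 1) + O)**2 = ((j**2 + 1) + O)**2 = ((1 + j**2) + O)**2 = (1 + O + j**2)**2)
M = 43570 (M = ((1 + (51 - 1*0**2) + (-7)**2)**2 - 1*(-24388)) + 8981 = ((1 + (51 - 1*0) + 49)**2 + 24388) + 8981 = ((1 + (51 + 0) + 49)**2 + 24388) + 8981 = ((1 + 51 + 49)**2 + 24388) + 8981 = (101**2 + 24388) + 8981 = (10201 + 24388) + 8981 = 34589 + 8981 = 43570)
-M = -1*43570 = -43570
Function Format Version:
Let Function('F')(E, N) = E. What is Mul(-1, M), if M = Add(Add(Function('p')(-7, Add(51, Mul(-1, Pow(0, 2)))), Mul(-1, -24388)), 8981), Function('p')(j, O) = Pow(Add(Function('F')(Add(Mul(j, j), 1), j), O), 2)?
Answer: -43570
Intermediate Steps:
Function('p')(j, O) = Pow(Add(1, O, Pow(j, 2)), 2) (Function('p')(j, O) = Pow(Add(Add(Mul(j, j), 1), O), 2) = Pow(Add(Add(Pow(j, 2), 1), O), 2) = Pow(Add(Add(1, Pow(j, 2)), O), 2) = Pow(Add(1, O, Pow(j, 2)), 2))
M = 43570 (M = Add(Add(Pow(Add(1, Add(51, Mul(-1, Pow(0, 2))), Pow(-7, 2)), 2), Mul(-1, -24388)), 8981) = Add(Add(Pow(Add(1, Add(51, Mul(-1, 0)), 49), 2), 24388), 8981) = Add(Add(Pow(Add(1, Add(51, 0), 49), 2), 24388), 8981) = Add(Add(Pow(Add(1, 51, 49), 2), 24388), 8981) = Add(Add(Pow(101, 2), 24388), 8981) = Add(Add(10201, 24388), 8981) = Add(34589, 8981) = 43570)
Mul(-1, M) = Mul(-1, 43570) = -43570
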